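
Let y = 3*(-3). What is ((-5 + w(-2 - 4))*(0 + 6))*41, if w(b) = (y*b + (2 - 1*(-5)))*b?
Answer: -91266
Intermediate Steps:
y = -9
w(b) = b*(7 - 9*b) (w(b) = (-9*b + (2 - 1*(-5)))*b = (-9*b + (2 + 5))*b = (-9*b + 7)*b = (7 - 9*b)*b = b*(7 - 9*b))
((-5 + w(-2 - 4))*(0 + 6))*41 = ((-5 + (-2 - 4)*(7 - 9*(-2 - 4)))*(0 + 6))*41 = ((-5 - 6*(7 - 9*(-6)))*6)*41 = ((-5 - 6*(7 + 54))*6)*41 = ((-5 - 6*61)*6)*41 = ((-5 - 366)*6)*41 = -371*6*41 = -2226*41 = -91266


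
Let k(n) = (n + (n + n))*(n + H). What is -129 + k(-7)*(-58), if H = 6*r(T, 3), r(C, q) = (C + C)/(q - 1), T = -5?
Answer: -45195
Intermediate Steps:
r(C, q) = 2*C/(-1 + q) (r(C, q) = (2*C)/(-1 + q) = 2*C/(-1 + q))
H = -30 (H = 6*(2*(-5)/(-1 + 3)) = 6*(2*(-5)/2) = 6*(2*(-5)*(½)) = 6*(-5) = -30)
k(n) = 3*n*(-30 + n) (k(n) = (n + (n + n))*(n - 30) = (n + 2*n)*(-30 + n) = (3*n)*(-30 + n) = 3*n*(-30 + n))
-129 + k(-7)*(-58) = -129 + (3*(-7)*(-30 - 7))*(-58) = -129 + (3*(-7)*(-37))*(-58) = -129 + 777*(-58) = -129 - 45066 = -45195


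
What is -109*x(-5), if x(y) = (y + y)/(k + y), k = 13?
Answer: 545/4 ≈ 136.25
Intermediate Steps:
x(y) = 2*y/(13 + y) (x(y) = (y + y)/(13 + y) = (2*y)/(13 + y) = 2*y/(13 + y))
-109*x(-5) = -218*(-5)/(13 - 5) = -218*(-5)/8 = -109*(-5/4) = 545/4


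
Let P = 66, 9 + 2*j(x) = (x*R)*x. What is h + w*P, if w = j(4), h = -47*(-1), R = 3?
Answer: 1334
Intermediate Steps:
j(x) = -9/2 + 3*x²/2 (j(x) = -9/2 + ((x*3)*x)/2 = -9/2 + ((3*x)*x)/2 = -9/2 + (3*x²)/2 = -9/2 + 3*x²/2)
h = 47
w = 39/2 (w = -9/2 + (3/2)*4² = -9/2 + (3/2)*16 = -9/2 + 24 = 39/2 ≈ 19.500)
h + w*P = 47 + (39/2)*66 = 47 + 1287 = 1334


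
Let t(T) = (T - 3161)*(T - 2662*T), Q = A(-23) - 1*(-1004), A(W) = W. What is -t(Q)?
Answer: -5690761380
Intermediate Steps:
Q = 981 (Q = -23 - 1*(-1004) = -23 + 1004 = 981)
t(T) = -2661*T*(-3161 + T) (t(T) = (-3161 + T)*(-2661*T) = -2661*T*(-3161 + T))
-t(Q) = -2661*981*(3161 - 1*981) = -2661*981*(3161 - 981) = -2661*981*2180 = -1*5690761380 = -5690761380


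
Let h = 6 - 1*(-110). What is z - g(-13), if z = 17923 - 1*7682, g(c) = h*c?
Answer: 11749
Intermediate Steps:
h = 116 (h = 6 + 110 = 116)
g(c) = 116*c
z = 10241 (z = 17923 - 7682 = 10241)
z - g(-13) = 10241 - 116*(-13) = 10241 - 1*(-1508) = 10241 + 1508 = 11749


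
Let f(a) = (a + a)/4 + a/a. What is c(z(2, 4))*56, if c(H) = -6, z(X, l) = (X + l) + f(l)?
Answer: -336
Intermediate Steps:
f(a) = 1 + a/2 (f(a) = (2*a)*(¼) + 1 = a/2 + 1 = 1 + a/2)
z(X, l) = 1 + X + 3*l/2 (z(X, l) = (X + l) + (1 + l/2) = 1 + X + 3*l/2)
c(z(2, 4))*56 = -6*56 = -336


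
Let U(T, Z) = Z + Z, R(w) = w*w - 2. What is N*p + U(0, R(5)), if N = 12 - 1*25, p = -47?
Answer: 657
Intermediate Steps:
N = -13 (N = 12 - 25 = -13)
R(w) = -2 + w**2 (R(w) = w**2 - 2 = -2 + w**2)
U(T, Z) = 2*Z
N*p + U(0, R(5)) = -13*(-47) + 2*(-2 + 5**2) = 611 + 2*(-2 + 25) = 611 + 2*23 = 611 + 46 = 657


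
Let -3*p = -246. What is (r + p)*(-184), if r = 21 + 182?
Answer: -52440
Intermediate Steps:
p = 82 (p = -⅓*(-246) = 82)
r = 203
(r + p)*(-184) = (203 + 82)*(-184) = 285*(-184) = -52440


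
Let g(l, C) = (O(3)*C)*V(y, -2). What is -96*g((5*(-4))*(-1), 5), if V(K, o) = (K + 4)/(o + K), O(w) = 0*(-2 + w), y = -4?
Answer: 0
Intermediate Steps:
O(w) = 0
V(K, o) = (4 + K)/(K + o)
g(l, C) = 0 (g(l, C) = (0*C)*((4 - 4)/(-4 - 2)) = 0*(0/(-6)) = 0*(-1/6*0) = 0*0 = 0)
-96*g((5*(-4))*(-1), 5) = -96*0 = 0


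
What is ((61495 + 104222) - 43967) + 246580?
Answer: 368330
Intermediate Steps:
((61495 + 104222) - 43967) + 246580 = (165717 - 43967) + 246580 = 121750 + 246580 = 368330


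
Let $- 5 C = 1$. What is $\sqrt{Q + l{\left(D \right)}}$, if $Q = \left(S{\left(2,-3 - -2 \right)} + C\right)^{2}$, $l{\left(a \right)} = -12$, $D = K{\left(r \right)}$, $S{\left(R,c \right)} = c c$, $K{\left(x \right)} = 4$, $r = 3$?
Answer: $\frac{2 i \sqrt{71}}{5} \approx 3.3705 i$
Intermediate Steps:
$S{\left(R,c \right)} = c^{2}$
$D = 4$
$C = - \frac{1}{5}$ ($C = \left(- \frac{1}{5}\right) 1 = - \frac{1}{5} \approx -0.2$)
$Q = \frac{16}{25}$ ($Q = \left(\left(-3 - -2\right)^{2} - \frac{1}{5}\right)^{2} = \left(\left(-3 + 2\right)^{2} - \frac{1}{5}\right)^{2} = \left(\left(-1\right)^{2} - \frac{1}{5}\right)^{2} = \left(1 - \frac{1}{5}\right)^{2} = \left(\frac{4}{5}\right)^{2} = \frac{16}{25} \approx 0.64$)
$\sqrt{Q + l{\left(D \right)}} = \sqrt{\frac{16}{25} - 12} = \sqrt{- \frac{284}{25}} = \frac{2 i \sqrt{71}}{5}$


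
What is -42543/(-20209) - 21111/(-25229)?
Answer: 1499949546/509852861 ≈ 2.9419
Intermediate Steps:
-42543/(-20209) - 21111/(-25229) = -42543*(-1/20209) - 21111*(-1/25229) = 42543/20209 + 21111/25229 = 1499949546/509852861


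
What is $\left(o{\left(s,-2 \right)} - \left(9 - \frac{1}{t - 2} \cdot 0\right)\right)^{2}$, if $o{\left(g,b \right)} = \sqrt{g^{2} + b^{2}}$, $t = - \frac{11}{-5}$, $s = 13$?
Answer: $\left(-9 + \sqrt{173}\right)^{2} \approx 17.247$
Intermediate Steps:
$t = \frac{11}{5}$ ($t = \left(-11\right) \left(- \frac{1}{5}\right) = \frac{11}{5} \approx 2.2$)
$o{\left(g,b \right)} = \sqrt{b^{2} + g^{2}}$
$\left(o{\left(s,-2 \right)} - \left(9 - \frac{1}{t - 2} \cdot 0\right)\right)^{2} = \left(\sqrt{\left(-2\right)^{2} + 13^{2}} - \left(9 - \frac{1}{\frac{11}{5} - 2} \cdot 0\right)\right)^{2} = \left(\sqrt{4 + 169} - \left(9 - \frac{1}{\frac{1}{5}} \cdot 0\right)\right)^{2} = \left(\sqrt{173} + \left(5 \cdot 0 - 9\right)\right)^{2} = \left(\sqrt{173} + \left(0 - 9\right)\right)^{2} = \left(\sqrt{173} - 9\right)^{2} = \left(-9 + \sqrt{173}\right)^{2}$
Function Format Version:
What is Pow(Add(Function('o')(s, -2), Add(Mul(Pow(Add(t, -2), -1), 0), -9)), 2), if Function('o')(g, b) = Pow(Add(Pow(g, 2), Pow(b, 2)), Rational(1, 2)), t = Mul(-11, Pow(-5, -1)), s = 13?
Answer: Pow(Add(-9, Pow(173, Rational(1, 2))), 2) ≈ 17.247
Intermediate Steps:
t = Rational(11, 5) (t = Mul(-11, Rational(-1, 5)) = Rational(11, 5) ≈ 2.2000)
Function('o')(g, b) = Pow(Add(Pow(b, 2), Pow(g, 2)), Rational(1, 2))
Pow(Add(Function('o')(s, -2), Add(Mul(Pow(Add(t, -2), -1), 0), -9)), 2) = Pow(Add(Pow(Add(Pow(-2, 2), Pow(13, 2)), Rational(1, 2)), Add(Mul(Pow(Add(Rational(11, 5), -2), -1), 0), -9)), 2) = Pow(Add(Pow(Add(4, 169), Rational(1, 2)), Add(Mul(Pow(Rational(1, 5), -1), 0), -9)), 2) = Pow(Add(Pow(173, Rational(1, 2)), Add(Mul(5, 0), -9)), 2) = Pow(Add(Pow(173, Rational(1, 2)), Add(0, -9)), 2) = Pow(Add(Pow(173, Rational(1, 2)), -9), 2) = Pow(Add(-9, Pow(173, Rational(1, 2))), 2)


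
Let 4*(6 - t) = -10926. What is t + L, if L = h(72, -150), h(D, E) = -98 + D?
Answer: 5423/2 ≈ 2711.5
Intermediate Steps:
L = -26 (L = -98 + 72 = -26)
t = 5475/2 (t = 6 - ¼*(-10926) = 6 + 5463/2 = 5475/2 ≈ 2737.5)
t + L = 5475/2 - 26 = 5423/2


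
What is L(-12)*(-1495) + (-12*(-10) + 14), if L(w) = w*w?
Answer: -215146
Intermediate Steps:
L(w) = w²
L(-12)*(-1495) + (-12*(-10) + 14) = (-12)²*(-1495) + (-12*(-10) + 14) = 144*(-1495) + (120 + 14) = -215280 + 134 = -215146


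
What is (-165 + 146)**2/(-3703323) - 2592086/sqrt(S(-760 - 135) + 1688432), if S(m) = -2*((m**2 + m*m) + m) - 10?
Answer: -361/3703323 + 1296043*I*sqrt(94618)/189236 ≈ -9.748e-5 + 2106.7*I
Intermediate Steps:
S(m) = -10 - 4*m**2 - 2*m (S(m) = -2*((m**2 + m**2) + m) - 10 = -2*(2*m**2 + m) - 10 = -2*(m + 2*m**2) - 10 = (-4*m**2 - 2*m) - 10 = -10 - 4*m**2 - 2*m)
(-165 + 146)**2/(-3703323) - 2592086/sqrt(S(-760 - 135) + 1688432) = (-165 + 146)**2/(-3703323) - 2592086/sqrt((-10 - 4*(-760 - 135)**2 - 2*(-760 - 135)) + 1688432) = (-19)**2*(-1/3703323) - 2592086/sqrt((-10 - 4*(-895)**2 - 2*(-895)) + 1688432) = 361*(-1/3703323) - 2592086/sqrt((-10 - 4*801025 + 1790) + 1688432) = -361/3703323 - 2592086/sqrt((-10 - 3204100 + 1790) + 1688432) = -361/3703323 - 2592086/sqrt(-3202320 + 1688432) = -361/3703323 - 2592086*(-I*sqrt(94618)/378472) = -361/3703323 - (-1296043)*I*sqrt(94618)/189236 = -361/3703323 + 1296043*I*sqrt(94618)/189236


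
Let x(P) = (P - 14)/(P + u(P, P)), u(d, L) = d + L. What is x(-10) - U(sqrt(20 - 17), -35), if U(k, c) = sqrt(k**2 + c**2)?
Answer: 4/5 - 2*sqrt(307) ≈ -34.243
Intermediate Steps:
u(d, L) = L + d
U(k, c) = sqrt(c**2 + k**2)
x(P) = (-14 + P)/(3*P) (x(P) = (P - 14)/(P + (P + P)) = (-14 + P)/(P + 2*P) = (-14 + P)/((3*P)) = (-14 + P)*(1/(3*P)) = (-14 + P)/(3*P))
x(-10) - U(sqrt(20 - 17), -35) = (1/3)*(-14 - 10)/(-10) - sqrt((-35)**2 + (sqrt(20 - 17))**2) = (1/3)*(-1/10)*(-24) - sqrt(1225 + (sqrt(3))**2) = 4/5 - sqrt(1225 + 3) = 4/5 - sqrt(1228) = 4/5 - 2*sqrt(307)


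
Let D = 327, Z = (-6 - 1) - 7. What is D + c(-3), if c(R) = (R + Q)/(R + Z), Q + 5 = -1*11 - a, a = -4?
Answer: 5574/17 ≈ 327.88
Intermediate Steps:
Z = -14 (Z = -7 - 7 = -14)
Q = -12 (Q = -5 + (-1*11 - 1*(-4)) = -5 + (-11 + 4) = -5 - 7 = -12)
c(R) = (-12 + R)/(-14 + R) (c(R) = (R - 12)/(R - 14) = (-12 + R)/(-14 + R))
D + c(-3) = 327 + (-12 - 3)/(-14 - 3) = 327 - 15/(-17) = 327 - 1/17*(-15) = 327 + 15/17 = 5574/17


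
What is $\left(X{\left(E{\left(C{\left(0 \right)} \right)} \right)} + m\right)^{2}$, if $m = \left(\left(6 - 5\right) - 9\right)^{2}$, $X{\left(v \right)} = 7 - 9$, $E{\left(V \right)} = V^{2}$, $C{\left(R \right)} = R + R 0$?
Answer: $3844$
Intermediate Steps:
$C{\left(R \right)} = R$ ($C{\left(R \right)} = R + 0 = R$)
$X{\left(v \right)} = -2$
$m = 64$ ($m = \left(\left(6 - 5\right) - 9\right)^{2} = \left(1 - 9\right)^{2} = \left(-8\right)^{2} = 64$)
$\left(X{\left(E{\left(C{\left(0 \right)} \right)} \right)} + m\right)^{2} = \left(-2 + 64\right)^{2} = 62^{2} = 3844$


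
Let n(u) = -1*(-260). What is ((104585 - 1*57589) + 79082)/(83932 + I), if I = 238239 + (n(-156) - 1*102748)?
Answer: 126078/219683 ≈ 0.57391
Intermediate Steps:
n(u) = 260
I = 135751 (I = 238239 + (260 - 1*102748) = 238239 + (260 - 102748) = 238239 - 102488 = 135751)
((104585 - 1*57589) + 79082)/(83932 + I) = ((104585 - 1*57589) + 79082)/(83932 + 135751) = ((104585 - 57589) + 79082)/219683 = (46996 + 79082)*(1/219683) = 126078*(1/219683) = 126078/219683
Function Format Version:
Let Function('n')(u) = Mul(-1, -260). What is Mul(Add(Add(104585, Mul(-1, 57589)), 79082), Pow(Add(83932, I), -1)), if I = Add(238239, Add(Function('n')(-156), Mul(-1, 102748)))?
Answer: Rational(126078, 219683) ≈ 0.57391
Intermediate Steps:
Function('n')(u) = 260
I = 135751 (I = Add(238239, Add(260, Mul(-1, 102748))) = Add(238239, Add(260, -102748)) = Add(238239, -102488) = 135751)
Mul(Add(Add(104585, Mul(-1, 57589)), 79082), Pow(Add(83932, I), -1)) = Mul(Add(Add(104585, Mul(-1, 57589)), 79082), Pow(Add(83932, 135751), -1)) = Mul(Add(Add(104585, -57589), 79082), Pow(219683, -1)) = Mul(Add(46996, 79082), Rational(1, 219683)) = Mul(126078, Rational(1, 219683)) = Rational(126078, 219683)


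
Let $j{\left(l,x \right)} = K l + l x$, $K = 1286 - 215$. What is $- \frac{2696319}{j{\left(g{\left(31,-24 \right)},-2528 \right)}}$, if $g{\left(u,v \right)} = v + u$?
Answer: $\frac{2696319}{10199} \approx 264.37$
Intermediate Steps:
$g{\left(u,v \right)} = u + v$
$K = 1071$
$j{\left(l,x \right)} = 1071 l + l x$
$- \frac{2696319}{j{\left(g{\left(31,-24 \right)},-2528 \right)}} = - \frac{2696319}{\left(31 - 24\right) \left(1071 - 2528\right)} = - \frac{2696319}{7 \left(-1457\right)} = - \frac{2696319}{-10199} = \left(-2696319\right) \left(- \frac{1}{10199}\right) = \frac{2696319}{10199}$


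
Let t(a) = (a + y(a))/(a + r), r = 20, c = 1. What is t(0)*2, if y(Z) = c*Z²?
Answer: 0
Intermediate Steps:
y(Z) = Z² (y(Z) = 1*Z² = Z²)
t(a) = (a + a²)/(20 + a) (t(a) = (a + a²)/(a + 20) = (a + a²)/(20 + a))
t(0)*2 = (0*(1 + 0)/(20 + 0))*2 = (0*1/20)*2 = (0*(1/20)*1)*2 = 0*2 = 0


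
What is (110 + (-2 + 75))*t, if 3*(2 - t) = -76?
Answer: 5002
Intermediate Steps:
t = 82/3 (t = 2 - 1/3*(-76) = 2 + 76/3 = 82/3 ≈ 27.333)
(110 + (-2 + 75))*t = (110 + (-2 + 75))*(82/3) = (110 + 73)*(82/3) = 183*(82/3) = 5002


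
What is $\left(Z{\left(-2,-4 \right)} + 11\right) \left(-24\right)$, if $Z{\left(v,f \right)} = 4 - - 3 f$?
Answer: $-72$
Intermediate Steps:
$Z{\left(v,f \right)} = 4 + 3 f$
$\left(Z{\left(-2,-4 \right)} + 11\right) \left(-24\right) = \left(\left(4 + 3 \left(-4\right)\right) + 11\right) \left(-24\right) = \left(\left(4 - 12\right) + 11\right) \left(-24\right) = \left(-8 + 11\right) \left(-24\right) = 3 \left(-24\right) = -72$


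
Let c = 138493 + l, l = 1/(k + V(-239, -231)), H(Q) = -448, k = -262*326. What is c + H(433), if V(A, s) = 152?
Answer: 11769716699/85260 ≈ 1.3805e+5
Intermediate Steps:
k = -85412
l = -1/85260 (l = 1/(-85412 + 152) = 1/(-85260) = -1/85260 ≈ -1.1729e-5)
c = 11807913179/85260 (c = 138493 - 1/85260 = 11807913179/85260 ≈ 1.3849e+5)
c + H(433) = 11807913179/85260 - 448 = 11769716699/85260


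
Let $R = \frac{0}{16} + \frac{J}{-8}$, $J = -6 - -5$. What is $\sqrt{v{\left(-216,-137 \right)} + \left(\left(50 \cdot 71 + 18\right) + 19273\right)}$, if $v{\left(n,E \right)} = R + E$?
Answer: $\frac{\sqrt{363266}}{4} \approx 150.68$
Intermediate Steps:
$J = -1$ ($J = -6 + 5 = -1$)
$R = \frac{1}{8}$ ($R = \frac{0}{16} - \frac{1}{-8} = 0 \cdot \frac{1}{16} - - \frac{1}{8} = 0 + \frac{1}{8} = \frac{1}{8} \approx 0.125$)
$v{\left(n,E \right)} = \frac{1}{8} + E$
$\sqrt{v{\left(-216,-137 \right)} + \left(\left(50 \cdot 71 + 18\right) + 19273\right)} = \sqrt{\left(\frac{1}{8} - 137\right) + \left(\left(50 \cdot 71 + 18\right) + 19273\right)} = \sqrt{- \frac{1095}{8} + \left(\left(3550 + 18\right) + 19273\right)} = \sqrt{- \frac{1095}{8} + \left(3568 + 19273\right)} = \sqrt{- \frac{1095}{8} + 22841} = \sqrt{\frac{181633}{8}} = \frac{\sqrt{363266}}{4}$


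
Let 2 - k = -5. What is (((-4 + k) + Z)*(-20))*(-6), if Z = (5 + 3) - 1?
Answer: 1200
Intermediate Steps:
k = 7 (k = 2 - 1*(-5) = 2 + 5 = 7)
Z = 7 (Z = 8 - 1 = 7)
(((-4 + k) + Z)*(-20))*(-6) = (((-4 + 7) + 7)*(-20))*(-6) = ((3 + 7)*(-20))*(-6) = (10*(-20))*(-6) = -200*(-6) = 1200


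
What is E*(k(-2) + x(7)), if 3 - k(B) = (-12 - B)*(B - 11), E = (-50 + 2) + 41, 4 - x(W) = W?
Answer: 910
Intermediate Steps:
x(W) = 4 - W
E = -7 (E = -48 + 41 = -7)
k(B) = 3 - (-12 - B)*(-11 + B) (k(B) = 3 - (-12 - B)*(B - 11) = 3 - (-12 - B)*(-11 + B))
E*(k(-2) + x(7)) = -7*((-129 - 2 + (-2)**2) + (4 - 1*7)) = -7*((-129 - 2 + 4) + (4 - 7)) = -7*(-127 - 3) = -7*(-130) = 910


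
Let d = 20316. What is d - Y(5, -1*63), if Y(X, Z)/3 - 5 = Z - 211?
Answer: 21123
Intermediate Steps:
Y(X, Z) = -618 + 3*Z (Y(X, Z) = 15 + 3*(Z - 211) = 15 + 3*(-211 + Z) = 15 + (-633 + 3*Z) = -618 + 3*Z)
d - Y(5, -1*63) = 20316 - (-618 + 3*(-1*63)) = 20316 - (-618 + 3*(-63)) = 20316 - (-618 - 189) = 20316 - 1*(-807) = 20316 + 807 = 21123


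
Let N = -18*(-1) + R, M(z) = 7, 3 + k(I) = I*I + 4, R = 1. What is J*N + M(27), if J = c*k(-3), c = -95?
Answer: -18043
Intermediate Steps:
k(I) = 1 + I² (k(I) = -3 + (I*I + 4) = -3 + (I² + 4) = -3 + (4 + I²) = 1 + I²)
J = -950 (J = -95*(1 + (-3)²) = -95*(1 + 9) = -95*10 = -950)
N = 19 (N = -18*(-1) + 1 = 18 + 1 = 19)
J*N + M(27) = -950*19 + 7 = -18050 + 7 = -18043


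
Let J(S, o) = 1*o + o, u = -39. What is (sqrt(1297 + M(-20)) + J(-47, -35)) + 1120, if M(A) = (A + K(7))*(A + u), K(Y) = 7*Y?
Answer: 1050 + 3*I*sqrt(46) ≈ 1050.0 + 20.347*I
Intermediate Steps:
J(S, o) = 2*o (J(S, o) = o + o = 2*o)
M(A) = (-39 + A)*(49 + A) (M(A) = (A + 7*7)*(A - 39) = (A + 49)*(-39 + A) = (49 + A)*(-39 + A) = (-39 + A)*(49 + A))
(sqrt(1297 + M(-20)) + J(-47, -35)) + 1120 = (sqrt(1297 + (-1911 + (-20)**2 + 10*(-20))) + 2*(-35)) + 1120 = (sqrt(1297 + (-1911 + 400 - 200)) - 70) + 1120 = (sqrt(1297 - 1711) - 70) + 1120 = (sqrt(-414) - 70) + 1120 = (3*I*sqrt(46) - 70) + 1120 = (-70 + 3*I*sqrt(46)) + 1120 = 1050 + 3*I*sqrt(46)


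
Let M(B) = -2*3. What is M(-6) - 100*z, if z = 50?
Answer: -5006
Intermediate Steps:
M(B) = -6
M(-6) - 100*z = -6 - 100*50 = -6 - 5000 = -5006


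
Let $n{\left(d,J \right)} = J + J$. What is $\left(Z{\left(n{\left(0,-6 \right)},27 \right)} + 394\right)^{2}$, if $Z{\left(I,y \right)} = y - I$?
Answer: $187489$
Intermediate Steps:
$n{\left(d,J \right)} = 2 J$
$\left(Z{\left(n{\left(0,-6 \right)},27 \right)} + 394\right)^{2} = \left(\left(27 - 2 \left(-6\right)\right) + 394\right)^{2} = \left(\left(27 - -12\right) + 394\right)^{2} = \left(\left(27 + 12\right) + 394\right)^{2} = \left(39 + 394\right)^{2} = 433^{2} = 187489$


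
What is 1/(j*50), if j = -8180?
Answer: -1/409000 ≈ -2.4450e-6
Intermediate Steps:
1/(j*50) = 1/(-8180*50) = 1/(-409000) = -1/409000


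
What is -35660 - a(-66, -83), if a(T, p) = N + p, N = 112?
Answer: -35689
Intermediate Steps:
a(T, p) = 112 + p
-35660 - a(-66, -83) = -35660 - (112 - 83) = -35660 - 1*29 = -35660 - 29 = -35689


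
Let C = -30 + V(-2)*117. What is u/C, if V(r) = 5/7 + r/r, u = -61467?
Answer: -143423/398 ≈ -360.36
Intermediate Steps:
V(r) = 12/7 (V(r) = 5*(1/7) + 1 = 5/7 + 1 = 12/7)
C = 1194/7 (C = -30 + (12/7)*117 = -30 + 1404/7 = 1194/7 ≈ 170.57)
u/C = -61467/1194/7 = -61467*7/1194 = -143423/398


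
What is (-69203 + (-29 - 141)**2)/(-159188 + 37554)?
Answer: 40303/121634 ≈ 0.33135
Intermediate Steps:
(-69203 + (-29 - 141)**2)/(-159188 + 37554) = (-69203 + (-170)**2)/(-121634) = (-69203 + 28900)*(-1/121634) = -40303*(-1/121634) = 40303/121634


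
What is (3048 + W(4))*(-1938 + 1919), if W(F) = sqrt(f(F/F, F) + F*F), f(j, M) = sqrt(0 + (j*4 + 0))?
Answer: -57912 - 57*sqrt(2) ≈ -57993.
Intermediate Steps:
f(j, M) = 2*sqrt(j) (f(j, M) = sqrt(0 + (4*j + 0)) = sqrt(0 + 4*j) = sqrt(4*j) = 2*sqrt(j))
W(F) = sqrt(2 + F**2) (W(F) = sqrt(2*sqrt(F/F) + F*F) = sqrt(2*sqrt(1) + F**2) = sqrt(2*1 + F**2) = sqrt(2 + F**2))
(3048 + W(4))*(-1938 + 1919) = (3048 + sqrt(2 + 4**2))*(-1938 + 1919) = (3048 + sqrt(2 + 16))*(-19) = (3048 + sqrt(18))*(-19) = (3048 + 3*sqrt(2))*(-19) = -57912 - 57*sqrt(2)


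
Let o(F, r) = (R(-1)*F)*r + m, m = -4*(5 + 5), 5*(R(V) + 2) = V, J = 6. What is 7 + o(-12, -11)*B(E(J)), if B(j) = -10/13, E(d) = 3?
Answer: 3395/13 ≈ 261.15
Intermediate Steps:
R(V) = -2 + V/5
m = -40 (m = -4*10 = -40)
B(j) = -10/13 (B(j) = -10*1/13 = -10/13)
o(F, r) = -40 - 11*F*r/5 (o(F, r) = ((-2 + (1/5)*(-1))*F)*r - 40 = ((-2 - 1/5)*F)*r - 40 = (-11*F/5)*r - 40 = -11*F*r/5 - 40 = -40 - 11*F*r/5)
7 + o(-12, -11)*B(E(J)) = 7 + (-40 - 11/5*(-12)*(-11))*(-10/13) = 7 + (-40 - 1452/5)*(-10/13) = 7 - 1652/5*(-10/13) = 7 + 3304/13 = 3395/13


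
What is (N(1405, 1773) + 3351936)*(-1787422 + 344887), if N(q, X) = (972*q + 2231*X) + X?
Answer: -12513893032620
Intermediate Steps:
N(q, X) = 972*q + 2232*X
(N(1405, 1773) + 3351936)*(-1787422 + 344887) = ((972*1405 + 2232*1773) + 3351936)*(-1787422 + 344887) = ((1365660 + 3957336) + 3351936)*(-1442535) = (5322996 + 3351936)*(-1442535) = 8674932*(-1442535) = -12513893032620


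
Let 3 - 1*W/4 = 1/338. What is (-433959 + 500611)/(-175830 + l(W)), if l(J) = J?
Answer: -2816047/7428311 ≈ -0.37910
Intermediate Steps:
W = 2026/169 (W = 12 - 4/338 = 12 - 4*1/338 = 12 - 2/169 = 2026/169 ≈ 11.988)
(-433959 + 500611)/(-175830 + l(W)) = (-433959 + 500611)/(-175830 + 2026/169) = 66652/(-29713244/169) = 66652*(-169/29713244) = -2816047/7428311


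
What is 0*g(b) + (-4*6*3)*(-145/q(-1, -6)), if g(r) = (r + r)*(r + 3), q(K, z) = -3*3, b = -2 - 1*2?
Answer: -1160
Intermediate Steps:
b = -4 (b = -2 - 2 = -4)
q(K, z) = -9
g(r) = 2*r*(3 + r) (g(r) = (2*r)*(3 + r) = 2*r*(3 + r))
0*g(b) + (-4*6*3)*(-145/q(-1, -6)) = 0*(2*(-4)*(3 - 4)) + (-4*6*3)*(-145/(-9)) = 0*(2*(-4)*(-1)) + (-24*3)*(-145*(-⅑)) = 0*8 - 72*145/9 = 0 - 1160 = -1160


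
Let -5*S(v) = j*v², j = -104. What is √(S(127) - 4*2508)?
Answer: 2*√2034070/5 ≈ 570.48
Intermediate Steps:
S(v) = 104*v²/5 (S(v) = -(-104)*v²/5 = 104*v²/5)
√(S(127) - 4*2508) = √((104/5)*127² - 4*2508) = √((104/5)*16129 - 10032) = √(1677416/5 - 10032) = √(1627256/5) = 2*√2034070/5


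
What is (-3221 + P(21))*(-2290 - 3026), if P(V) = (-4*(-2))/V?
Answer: 119845676/7 ≈ 1.7121e+7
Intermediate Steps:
P(V) = 8/V
(-3221 + P(21))*(-2290 - 3026) = (-3221 + 8/21)*(-2290 - 3026) = (-3221 + 8*(1/21))*(-5316) = (-3221 + 8/21)*(-5316) = -67633/21*(-5316) = 119845676/7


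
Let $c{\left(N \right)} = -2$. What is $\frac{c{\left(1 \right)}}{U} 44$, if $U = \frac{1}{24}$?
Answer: $-2112$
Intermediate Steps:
$U = \frac{1}{24} \approx 0.041667$
$\frac{c{\left(1 \right)}}{U} 44 = - 2 \frac{1}{\frac{1}{24}} \cdot 44 = \left(-2\right) 24 \cdot 44 = \left(-48\right) 44 = -2112$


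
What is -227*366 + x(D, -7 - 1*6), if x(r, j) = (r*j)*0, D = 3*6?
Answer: -83082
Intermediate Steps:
D = 18
x(r, j) = 0 (x(r, j) = (j*r)*0 = 0)
-227*366 + x(D, -7 - 1*6) = -227*366 + 0 = -83082 + 0 = -83082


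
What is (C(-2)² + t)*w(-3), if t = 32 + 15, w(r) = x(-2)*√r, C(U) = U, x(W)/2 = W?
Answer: -204*I*√3 ≈ -353.34*I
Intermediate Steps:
x(W) = 2*W
w(r) = -4*√r (w(r) = (2*(-2))*√r = -4*√r)
t = 47
(C(-2)² + t)*w(-3) = ((-2)² + 47)*(-4*I*√3) = (4 + 47)*(-4*I*√3) = 51*(-4*I*√3) = -204*I*√3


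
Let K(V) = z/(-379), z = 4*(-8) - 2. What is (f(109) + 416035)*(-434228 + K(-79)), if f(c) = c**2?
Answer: -70423153704248/379 ≈ -1.8581e+11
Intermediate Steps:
z = -34 (z = -32 - 2 = -34)
K(V) = 34/379 (K(V) = -34/(-379) = -34*(-1/379) = 34/379)
(f(109) + 416035)*(-434228 + K(-79)) = (109**2 + 416035)*(-434228 + 34/379) = (11881 + 416035)*(-164572378/379) = 427916*(-164572378/379) = -70423153704248/379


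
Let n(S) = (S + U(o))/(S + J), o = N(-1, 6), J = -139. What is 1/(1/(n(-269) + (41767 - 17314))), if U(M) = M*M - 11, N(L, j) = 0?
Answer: 1247138/51 ≈ 24454.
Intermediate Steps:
o = 0
U(M) = -11 + M² (U(M) = M² - 11 = -11 + M²)
n(S) = (-11 + S)/(-139 + S) (n(S) = (S + (-11 + 0²))/(S - 139) = (S + (-11 + 0))/(-139 + S) = (S - 11)/(-139 + S) = (-11 + S)/(-139 + S))
1/(1/(n(-269) + (41767 - 17314))) = 1/(1/((-11 - 269)/(-139 - 269) + (41767 - 17314))) = 1/(1/(-280/(-408) + 24453)) = 1/(1/(-1/408*(-280) + 24453)) = 1/(1/(35/51 + 24453)) = 1/(1/(1247138/51)) = 1/(51/1247138) = 1247138/51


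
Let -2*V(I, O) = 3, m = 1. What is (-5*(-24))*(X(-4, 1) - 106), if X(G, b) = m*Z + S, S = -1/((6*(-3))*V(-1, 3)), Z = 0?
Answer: -114520/9 ≈ -12724.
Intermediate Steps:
V(I, O) = -3/2 (V(I, O) = -1/2*3 = -3/2)
S = -1/27 (S = -1/((6*(-3))*(-3/2)) = -1/((-18*(-3/2))) = -1/27 ≈ -0.037037)
X(G, b) = -1/27 (X(G, b) = 1*0 - 1/27 = 0 - 1/27 = -1/27)
(-5*(-24))*(X(-4, 1) - 106) = (-5*(-24))*(-1/27 - 106) = 120*(-2863/27) = -114520/9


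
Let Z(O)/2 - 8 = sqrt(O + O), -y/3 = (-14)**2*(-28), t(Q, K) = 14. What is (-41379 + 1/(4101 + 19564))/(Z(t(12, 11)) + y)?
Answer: -201722211004/80339802069 + 489617017*sqrt(7)/803398020690 ≈ -2.5093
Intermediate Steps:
y = 16464 (y = -3*(-14)**2*(-28) = -588*(-28) = -3*(-5488) = 16464)
Z(O) = 16 + 2*sqrt(2)*sqrt(O) (Z(O) = 16 + 2*sqrt(O + O) = 16 + 2*sqrt(2*O) = 16 + 2*(sqrt(2)*sqrt(O)) = 16 + 2*sqrt(2)*sqrt(O))
(-41379 + 1/(4101 + 19564))/(Z(t(12, 11)) + y) = (-41379 + 1/(4101 + 19564))/((16 + 2*sqrt(2)*sqrt(14)) + 16464) = (-41379 + 1/23665)/((16 + 4*sqrt(7)) + 16464) = (-41379 + 1/23665)/(16480 + 4*sqrt(7)) = -979234034/(23665*(16480 + 4*sqrt(7)))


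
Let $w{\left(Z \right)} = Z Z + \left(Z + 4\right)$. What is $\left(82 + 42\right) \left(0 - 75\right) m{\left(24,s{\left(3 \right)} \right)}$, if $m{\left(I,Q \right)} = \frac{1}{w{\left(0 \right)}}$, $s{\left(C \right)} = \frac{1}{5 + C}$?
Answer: $-2325$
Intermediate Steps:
$w{\left(Z \right)} = 4 + Z + Z^{2}$ ($w{\left(Z \right)} = Z^{2} + \left(4 + Z\right) = 4 + Z + Z^{2}$)
$m{\left(I,Q \right)} = \frac{1}{4}$ ($m{\left(I,Q \right)} = \frac{1}{4 + 0 + 0^{2}} = \frac{1}{4 + 0 + 0} = \frac{1}{4}$)
$\left(82 + 42\right) \left(0 - 75\right) m{\left(24,s{\left(3 \right)} \right)} = \left(82 + 42\right) \left(0 - 75\right) \frac{1}{4} = 124 \left(-75\right) \frac{1}{4} = \left(-9300\right) \frac{1}{4} = -2325$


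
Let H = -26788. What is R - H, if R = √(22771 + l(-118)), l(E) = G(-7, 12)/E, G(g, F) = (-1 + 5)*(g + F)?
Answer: 26788 + √79265261/59 ≈ 26939.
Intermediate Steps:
G(g, F) = 4*F + 4*g (G(g, F) = 4*(F + g) = 4*F + 4*g)
l(E) = 20/E (l(E) = (4*12 + 4*(-7))/E = (48 - 28)/E = 20/E)
R = √79265261/59 (R = √(22771 + 20/(-118)) = √(22771 + 20*(-1/118)) = √(22771 - 10/59) = √(1343479/59) = √79265261/59 ≈ 150.90)
R - H = √79265261/59 - 1*(-26788) = √79265261/59 + 26788 = 26788 + √79265261/59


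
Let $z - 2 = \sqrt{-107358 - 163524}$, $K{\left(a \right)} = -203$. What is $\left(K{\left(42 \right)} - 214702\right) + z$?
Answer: $-214903 + 3 i \sqrt{30098} \approx -2.149 \cdot 10^{5} + 520.46 i$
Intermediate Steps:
$z = 2 + 3 i \sqrt{30098}$ ($z = 2 + \sqrt{-107358 - 163524} = 2 + \sqrt{-270882} = 2 + 3 i \sqrt{30098} \approx 2.0 + 520.46 i$)
$\left(K{\left(42 \right)} - 214702\right) + z = \left(-203 - 214702\right) + \left(2 + 3 i \sqrt{30098}\right) = -214905 + \left(2 + 3 i \sqrt{30098}\right) = -214903 + 3 i \sqrt{30098}$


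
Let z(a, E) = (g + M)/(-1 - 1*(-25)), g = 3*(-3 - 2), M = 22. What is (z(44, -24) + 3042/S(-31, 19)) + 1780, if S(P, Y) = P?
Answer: 1251529/744 ≈ 1682.2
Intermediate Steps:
g = -15 (g = 3*(-5) = -15)
z(a, E) = 7/24 (z(a, E) = (-15 + 22)/(-1 - 1*(-25)) = 7/(-1 + 25) = 7/24)
(z(44, -24) + 3042/S(-31, 19)) + 1780 = (7/24 + 3042/(-31)) + 1780 = (7/24 + 3042*(-1/31)) + 1780 = (7/24 - 3042/31) + 1780 = -72791/744 + 1780 = 1251529/744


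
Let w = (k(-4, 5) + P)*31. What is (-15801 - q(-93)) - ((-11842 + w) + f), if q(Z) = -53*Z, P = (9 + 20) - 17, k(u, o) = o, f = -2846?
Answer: -6569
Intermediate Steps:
P = 12 (P = 29 - 17 = 12)
w = 527 (w = (5 + 12)*31 = 17*31 = 527)
(-15801 - q(-93)) - ((-11842 + w) + f) = (-15801 - (-53)*(-93)) - ((-11842 + 527) - 2846) = (-15801 - 1*4929) - (-11315 - 2846) = (-15801 - 4929) - 1*(-14161) = -20730 + 14161 = -6569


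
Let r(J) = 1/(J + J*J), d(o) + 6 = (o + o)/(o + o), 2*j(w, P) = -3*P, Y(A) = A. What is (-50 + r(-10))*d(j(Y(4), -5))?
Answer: 4499/18 ≈ 249.94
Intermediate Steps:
j(w, P) = -3*P/2 (j(w, P) = (-3*P)/2 = -3*P/2)
d(o) = -5 (d(o) = -6 + (o + o)/(o + o) = -6 + (2*o)/((2*o)) = -6 + (2*o)*(1/(2*o)) = -6 + 1 = -5)
r(J) = 1/(J + J²)
(-50 + r(-10))*d(j(Y(4), -5)) = (-50 + 1/((-10)*(1 - 10)))*(-5) = (-50 - ⅒/(-9))*(-5) = (-50 - ⅒*(-⅑))*(-5) = (-50 + 1/90)*(-5) = -4499/90*(-5) = 4499/18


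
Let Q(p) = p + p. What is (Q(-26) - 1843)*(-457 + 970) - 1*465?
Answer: -972600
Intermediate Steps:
Q(p) = 2*p
(Q(-26) - 1843)*(-457 + 970) - 1*465 = (2*(-26) - 1843)*(-457 + 970) - 1*465 = (-52 - 1843)*513 - 465 = -1895*513 - 465 = -972135 - 465 = -972600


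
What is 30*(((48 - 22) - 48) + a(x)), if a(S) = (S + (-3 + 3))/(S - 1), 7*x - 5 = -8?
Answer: -651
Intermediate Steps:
x = -3/7 (x = 5/7 + (1/7)*(-8) = 5/7 - 8/7 = -3/7 ≈ -0.42857)
a(S) = S/(-1 + S) (a(S) = (S + 0)/(-1 + S) = S/(-1 + S))
30*(((48 - 22) - 48) + a(x)) = 30*(((48 - 22) - 48) - 3/(7*(-1 - 3/7))) = 30*((26 - 48) - 3/(7*(-10/7))) = 30*(-22 - 3/7*(-7/10)) = 30*(-22 + 3/10) = 30*(-217/10) = -651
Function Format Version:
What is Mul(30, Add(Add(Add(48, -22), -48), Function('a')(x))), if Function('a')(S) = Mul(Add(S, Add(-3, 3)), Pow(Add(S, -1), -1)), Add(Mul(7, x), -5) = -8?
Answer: -651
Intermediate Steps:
x = Rational(-3, 7) (x = Add(Rational(5, 7), Mul(Rational(1, 7), -8)) = Add(Rational(5, 7), Rational(-8, 7)) = Rational(-3, 7) ≈ -0.42857)
Function('a')(S) = Mul(S, Pow(Add(-1, S), -1)) (Function('a')(S) = Mul(Add(S, 0), Pow(Add(-1, S), -1)) = Mul(S, Pow(Add(-1, S), -1)))
Mul(30, Add(Add(Add(48, -22), -48), Function('a')(x))) = Mul(30, Add(Add(Add(48, -22), -48), Mul(Rational(-3, 7), Pow(Add(-1, Rational(-3, 7)), -1)))) = Mul(30, Add(Add(26, -48), Mul(Rational(-3, 7), Pow(Rational(-10, 7), -1)))) = Mul(30, Add(-22, Mul(Rational(-3, 7), Rational(-7, 10)))) = Mul(30, Add(-22, Rational(3, 10))) = Mul(30, Rational(-217, 10)) = -651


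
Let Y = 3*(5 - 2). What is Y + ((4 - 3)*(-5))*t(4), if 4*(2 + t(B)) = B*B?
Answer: -1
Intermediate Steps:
t(B) = -2 + B²/4 (t(B) = -2 + (B*B)/4 = -2 + B²/4)
Y = 9 (Y = 3*3 = 9)
Y + ((4 - 3)*(-5))*t(4) = 9 + ((4 - 3)*(-5))*(-2 + (¼)*4²) = 9 + (1*(-5))*(-2 + (¼)*16) = 9 - 5*(-2 + 4) = 9 - 5*2 = 9 - 10 = -1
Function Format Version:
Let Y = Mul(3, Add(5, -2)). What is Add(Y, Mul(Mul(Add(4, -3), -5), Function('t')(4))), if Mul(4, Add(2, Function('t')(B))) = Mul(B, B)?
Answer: -1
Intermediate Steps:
Function('t')(B) = Add(-2, Mul(Rational(1, 4), Pow(B, 2))) (Function('t')(B) = Add(-2, Mul(Rational(1, 4), Mul(B, B))) = Add(-2, Mul(Rational(1, 4), Pow(B, 2))))
Y = 9 (Y = Mul(3, 3) = 9)
Add(Y, Mul(Mul(Add(4, -3), -5), Function('t')(4))) = Add(9, Mul(Mul(Add(4, -3), -5), Add(-2, Mul(Rational(1, 4), Pow(4, 2))))) = Add(9, Mul(Mul(1, -5), Add(-2, Mul(Rational(1, 4), 16)))) = Add(9, Mul(-5, Add(-2, 4))) = Add(9, Mul(-5, 2)) = Add(9, -10) = -1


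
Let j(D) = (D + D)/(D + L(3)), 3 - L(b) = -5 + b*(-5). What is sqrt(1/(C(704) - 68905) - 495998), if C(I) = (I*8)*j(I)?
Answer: 7*I*sqrt(17995713982428264999)/42164079 ≈ 704.27*I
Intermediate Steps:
L(b) = 8 + 5*b (L(b) = 3 - (-5 + b*(-5)) = 3 - (-5 - 5*b) = 3 + (5 + 5*b) = 8 + 5*b)
j(D) = 2*D/(23 + D) (j(D) = (D + D)/(D + (8 + 5*3)) = (2*D)/(D + (8 + 15)) = (2*D)/(D + 23) = (2*D)/(23 + D) = 2*D/(23 + D))
C(I) = 16*I**2/(23 + I) (C(I) = (I*8)*(2*I/(23 + I)) = (8*I)*(2*I/(23 + I)) = 16*I**2/(23 + I))
sqrt(1/(C(704) - 68905) - 495998) = sqrt(1/(16*704**2/(23 + 704) - 68905) - 495998) = sqrt(1/(16*495616/727 - 68905) - 495998) = sqrt(1/(16*495616*(1/727) - 68905) - 495998) = sqrt(1/(7929856/727 - 68905) - 495998) = sqrt(1/(-42164079/727) - 495998) = sqrt(-727/42164079 - 495998) = sqrt(-20913298856569/42164079) = 7*I*sqrt(17995713982428264999)/42164079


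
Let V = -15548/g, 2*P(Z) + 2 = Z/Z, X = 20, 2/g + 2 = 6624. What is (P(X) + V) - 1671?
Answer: -102962199/2 ≈ -5.1481e+7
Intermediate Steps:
g = 1/3311 (g = 2/(-2 + 6624) = 2/6622 = 2*(1/6622) = 1/3311 ≈ 0.00030202)
P(Z) = -½ (P(Z) = -1 + (Z/Z)/2 = -1 + (½)*1 = -1 + ½ = -½)
V = -51479428 (V = -15548/1/3311 = -15548*3311 = -51479428)
(P(X) + V) - 1671 = (-½ - 51479428) - 1671 = -102958857/2 - 1671 = -102962199/2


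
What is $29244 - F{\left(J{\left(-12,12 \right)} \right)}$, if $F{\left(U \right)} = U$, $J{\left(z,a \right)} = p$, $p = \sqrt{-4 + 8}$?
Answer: $29242$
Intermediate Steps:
$p = 2$ ($p = \sqrt{4} = 2$)
$J{\left(z,a \right)} = 2$
$29244 - F{\left(J{\left(-12,12 \right)} \right)} = 29244 - 2 = 29242$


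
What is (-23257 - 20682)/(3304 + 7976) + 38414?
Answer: 433265981/11280 ≈ 38410.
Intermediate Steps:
(-23257 - 20682)/(3304 + 7976) + 38414 = -43939/11280 + 38414 = 433265981/11280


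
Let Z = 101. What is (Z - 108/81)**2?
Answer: 89401/9 ≈ 9933.4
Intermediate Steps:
(Z - 108/81)**2 = (101 - 108/81)**2 = (101 - 108*1/81)**2 = (101 - 4/3)**2 = (299/3)**2 = 89401/9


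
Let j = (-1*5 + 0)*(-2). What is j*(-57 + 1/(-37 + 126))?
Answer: -50720/89 ≈ -569.89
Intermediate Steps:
j = 10 (j = (-5 + 0)*(-2) = -5*(-2) = 10)
j*(-57 + 1/(-37 + 126)) = 10*(-57 + 1/(-37 + 126)) = 10*(-57 + 1/89) = 10*(-5072/89) = -50720/89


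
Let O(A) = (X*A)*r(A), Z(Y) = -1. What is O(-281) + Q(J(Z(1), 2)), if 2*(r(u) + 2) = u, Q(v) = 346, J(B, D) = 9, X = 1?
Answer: 80777/2 ≈ 40389.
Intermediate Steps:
r(u) = -2 + u/2
O(A) = A*(-2 + A/2) (O(A) = (1*A)*(-2 + A/2) = A*(-2 + A/2))
O(-281) + Q(J(Z(1), 2)) = (½)*(-281)*(-4 - 281) + 346 = (½)*(-281)*(-285) + 346 = 80085/2 + 346 = 80777/2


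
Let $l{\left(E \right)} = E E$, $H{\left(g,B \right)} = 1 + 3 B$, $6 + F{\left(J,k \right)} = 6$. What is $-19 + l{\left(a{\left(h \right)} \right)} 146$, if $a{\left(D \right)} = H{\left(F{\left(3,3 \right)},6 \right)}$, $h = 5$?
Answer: $52687$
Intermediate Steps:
$F{\left(J,k \right)} = 0$ ($F{\left(J,k \right)} = -6 + 6 = 0$)
$a{\left(D \right)} = 19$ ($a{\left(D \right)} = 1 + 3 \cdot 6 = 1 + 18 = 19$)
$l{\left(E \right)} = E^{2}$
$-19 + l{\left(a{\left(h \right)} \right)} 146 = -19 + 19^{2} \cdot 146 = -19 + 361 \cdot 146 = -19 + 52706 = 52687$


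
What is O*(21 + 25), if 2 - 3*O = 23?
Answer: -322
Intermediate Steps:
O = -7 (O = ⅔ - ⅓*23 = ⅔ - 23/3 = -7)
O*(21 + 25) = -7*(21 + 25) = -7*46 = -322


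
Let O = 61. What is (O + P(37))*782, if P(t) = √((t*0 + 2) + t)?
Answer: 47702 + 782*√39 ≈ 52586.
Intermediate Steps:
P(t) = √(2 + t) (P(t) = √((0 + 2) + t) = √(2 + t))
(O + P(37))*782 = (61 + √(2 + 37))*782 = (61 + √39)*782 = 47702 + 782*√39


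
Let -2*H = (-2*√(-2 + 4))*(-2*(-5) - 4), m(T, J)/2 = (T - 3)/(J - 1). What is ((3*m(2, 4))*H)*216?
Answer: -2592*√2 ≈ -3665.6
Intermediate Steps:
m(T, J) = 2*(-3 + T)/(-1 + J) (m(T, J) = 2*((T - 3)/(J - 1)) = 2*((-3 + T)/(-1 + J)) = 2*(-3 + T)/(-1 + J))
H = 6*√2 (H = -(-2*√(-2 + 4))*(-2*(-5) - 4)/2 = -(-2*√2)*(10 - 4)/2 = -(-2*√2)*6/2 = -(-6)*√2 = 6*√2 ≈ 8.4853)
((3*m(2, 4))*H)*216 = ((3*(2*(-3 + 2)/(-1 + 4)))*(6*√2))*216 = ((3*(2*(-1)/3))*(6*√2))*216 = ((3*(2*(⅓)*(-1)))*(6*√2))*216 = ((3*(-⅔))*(6*√2))*216 = -12*√2*216 = -2592*√2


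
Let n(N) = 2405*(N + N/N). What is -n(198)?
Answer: -478595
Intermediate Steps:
n(N) = 2405 + 2405*N (n(N) = 2405*(N + 1) = 2405*(1 + N) = 2405 + 2405*N)
-n(198) = -(2405 + 2405*198) = -(2405 + 476190) = -1*478595 = -478595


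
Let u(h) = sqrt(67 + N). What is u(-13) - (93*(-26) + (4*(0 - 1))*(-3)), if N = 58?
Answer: 2406 + 5*sqrt(5) ≈ 2417.2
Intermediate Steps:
u(h) = 5*sqrt(5) (u(h) = sqrt(67 + 58) = sqrt(125) = 5*sqrt(5))
u(-13) - (93*(-26) + (4*(0 - 1))*(-3)) = 5*sqrt(5) - (93*(-26) + (4*(0 - 1))*(-3)) = 5*sqrt(5) - (-2418 + (4*(-1))*(-3)) = 5*sqrt(5) - (-2418 - 4*(-3)) = 5*sqrt(5) - (-2418 + 12) = 5*sqrt(5) - 1*(-2406) = 5*sqrt(5) + 2406 = 2406 + 5*sqrt(5)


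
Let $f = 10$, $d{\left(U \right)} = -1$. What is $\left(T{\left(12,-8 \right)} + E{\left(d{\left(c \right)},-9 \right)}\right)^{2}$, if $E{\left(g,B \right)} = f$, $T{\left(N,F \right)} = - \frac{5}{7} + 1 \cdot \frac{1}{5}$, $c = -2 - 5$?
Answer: $\frac{110224}{1225} \approx 89.979$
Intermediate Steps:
$c = -7$
$T{\left(N,F \right)} = - \frac{18}{35}$ ($T{\left(N,F \right)} = \left(-5\right) \frac{1}{7} + 1 \cdot \frac{1}{5} = - \frac{5}{7} + \frac{1}{5} = - \frac{18}{35}$)
$E{\left(g,B \right)} = 10$
$\left(T{\left(12,-8 \right)} + E{\left(d{\left(c \right)},-9 \right)}\right)^{2} = \left(- \frac{18}{35} + 10\right)^{2} = \left(\frac{332}{35}\right)^{2} = \frac{110224}{1225}$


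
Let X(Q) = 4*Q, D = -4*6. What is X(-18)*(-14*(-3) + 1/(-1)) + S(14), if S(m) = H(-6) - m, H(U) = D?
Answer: -2990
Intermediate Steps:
D = -24
H(U) = -24
S(m) = -24 - m
X(-18)*(-14*(-3) + 1/(-1)) + S(14) = (4*(-18))*(-14*(-3) + 1/(-1)) + (-24 - 1*14) = -72*(42 - 1) + (-24 - 14) = -72*41 - 38 = -2952 - 38 = -2990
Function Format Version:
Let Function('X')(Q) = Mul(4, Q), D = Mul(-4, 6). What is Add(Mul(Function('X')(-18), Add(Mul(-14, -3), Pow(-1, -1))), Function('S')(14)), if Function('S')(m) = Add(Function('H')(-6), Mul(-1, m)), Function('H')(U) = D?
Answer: -2990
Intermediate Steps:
D = -24
Function('H')(U) = -24
Function('S')(m) = Add(-24, Mul(-1, m))
Add(Mul(Function('X')(-18), Add(Mul(-14, -3), Pow(-1, -1))), Function('S')(14)) = Add(Mul(Mul(4, -18), Add(Mul(-14, -3), Pow(-1, -1))), Add(-24, Mul(-1, 14))) = Add(Mul(-72, Add(42, -1)), Add(-24, -14)) = Add(Mul(-72, 41), -38) = Add(-2952, -38) = -2990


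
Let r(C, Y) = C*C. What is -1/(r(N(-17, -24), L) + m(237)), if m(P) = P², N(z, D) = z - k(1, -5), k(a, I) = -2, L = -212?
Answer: -1/56394 ≈ -1.7732e-5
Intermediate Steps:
N(z, D) = 2 + z (N(z, D) = z - 1*(-2) = z + 2 = 2 + z)
r(C, Y) = C²
-1/(r(N(-17, -24), L) + m(237)) = -1/((2 - 17)² + 237²) = -1/((-15)² + 56169) = -1/(225 + 56169) = -1/56394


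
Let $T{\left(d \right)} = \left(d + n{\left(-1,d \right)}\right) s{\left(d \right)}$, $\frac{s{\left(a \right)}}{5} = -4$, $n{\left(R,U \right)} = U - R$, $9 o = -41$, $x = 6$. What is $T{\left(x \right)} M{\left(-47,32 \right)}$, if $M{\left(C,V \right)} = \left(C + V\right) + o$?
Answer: $\frac{45760}{9} \approx 5084.4$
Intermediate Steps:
$o = - \frac{41}{9}$ ($o = \frac{1}{9} \left(-41\right) = - \frac{41}{9} \approx -4.5556$)
$s{\left(a \right)} = -20$ ($s{\left(a \right)} = 5 \left(-4\right) = -20$)
$T{\left(d \right)} = -20 - 40 d$ ($T{\left(d \right)} = \left(d + \left(d - -1\right)\right) \left(-20\right) = \left(d + \left(d + 1\right)\right) \left(-20\right) = \left(d + \left(1 + d\right)\right) \left(-20\right) = \left(1 + 2 d\right) \left(-20\right) = -20 - 40 d$)
$M{\left(C,V \right)} = - \frac{41}{9} + C + V$ ($M{\left(C,V \right)} = \left(C + V\right) - \frac{41}{9} = - \frac{41}{9} + C + V$)
$T{\left(x \right)} M{\left(-47,32 \right)} = \left(-20 - 240\right) \left(- \frac{41}{9} - 47 + 32\right) = \left(-20 - 240\right) \left(- \frac{176}{9}\right) = \left(-260\right) \left(- \frac{176}{9}\right) = \frac{45760}{9}$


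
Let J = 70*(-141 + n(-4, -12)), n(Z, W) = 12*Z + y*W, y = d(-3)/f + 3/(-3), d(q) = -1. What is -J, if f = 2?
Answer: 11970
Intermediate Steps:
y = -3/2 (y = -1/2 + 3/(-3) = -1*½ + 3*(-⅓) = -½ - 1 = -3/2 ≈ -1.5000)
n(Z, W) = 12*Z - 3*W/2
J = -11970 (J = 70*(-141 + (12*(-4) - 3/2*(-12))) = 70*(-141 + (-48 + 18)) = 70*(-141 - 30) = 70*(-171) = -11970)
-J = -1*(-11970) = 11970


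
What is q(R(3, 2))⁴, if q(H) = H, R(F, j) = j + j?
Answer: 256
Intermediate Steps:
R(F, j) = 2*j
q(R(3, 2))⁴ = (2*2)⁴ = 4⁴ = 256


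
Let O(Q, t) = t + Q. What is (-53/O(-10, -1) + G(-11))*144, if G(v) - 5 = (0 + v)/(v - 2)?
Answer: 219600/143 ≈ 1535.7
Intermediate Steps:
O(Q, t) = Q + t
G(v) = 5 + v/(-2 + v) (G(v) = 5 + (0 + v)/(v - 2) = 5 + v/(-2 + v))
(-53/O(-10, -1) + G(-11))*144 = (-53/(-10 - 1) + 2*(-5 + 3*(-11))/(-2 - 11))*144 = (-53/(-11) + 2*(-5 - 33)/(-13))*144 = (-53*(-1/11) + 2*(-1/13)*(-38))*144 = (53/11 + 76/13)*144 = (1525/143)*144 = 219600/143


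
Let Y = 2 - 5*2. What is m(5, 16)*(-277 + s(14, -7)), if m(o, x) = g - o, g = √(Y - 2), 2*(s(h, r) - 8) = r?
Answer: 2725/2 - 545*I*√10/2 ≈ 1362.5 - 861.72*I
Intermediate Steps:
s(h, r) = 8 + r/2
Y = -8 (Y = 2 - 10 = -8)
g = I*√10 (g = √(-8 - 2) = √(-10) = I*√10 ≈ 3.1623*I)
m(o, x) = -o + I*√10 (m(o, x) = I*√10 - o = -o + I*√10)
m(5, 16)*(-277 + s(14, -7)) = (-1*5 + I*√10)*(-277 + (8 + (½)*(-7))) = (-5 + I*√10)*(-277 + (8 - 7/2)) = (-5 + I*√10)*(-277 + 9/2) = (-5 + I*√10)*(-545/2) = 2725/2 - 545*I*√10/2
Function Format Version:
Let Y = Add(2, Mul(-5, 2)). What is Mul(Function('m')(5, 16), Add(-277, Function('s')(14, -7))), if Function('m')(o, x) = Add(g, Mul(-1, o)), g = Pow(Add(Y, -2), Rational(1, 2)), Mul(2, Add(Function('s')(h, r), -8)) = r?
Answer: Add(Rational(2725, 2), Mul(Rational(-545, 2), I, Pow(10, Rational(1, 2)))) ≈ Add(1362.5, Mul(-861.72, I))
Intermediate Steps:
Function('s')(h, r) = Add(8, Mul(Rational(1, 2), r))
Y = -8 (Y = Add(2, -10) = -8)
g = Mul(I, Pow(10, Rational(1, 2))) (g = Pow(Add(-8, -2), Rational(1, 2)) = Pow(-10, Rational(1, 2)) = Mul(I, Pow(10, Rational(1, 2))) ≈ Mul(3.1623, I))
Function('m')(o, x) = Add(Mul(-1, o), Mul(I, Pow(10, Rational(1, 2)))) (Function('m')(o, x) = Add(Mul(I, Pow(10, Rational(1, 2))), Mul(-1, o)) = Add(Mul(-1, o), Mul(I, Pow(10, Rational(1, 2)))))
Mul(Function('m')(5, 16), Add(-277, Function('s')(14, -7))) = Mul(Add(Mul(-1, 5), Mul(I, Pow(10, Rational(1, 2)))), Add(-277, Add(8, Mul(Rational(1, 2), -7)))) = Mul(Add(-5, Mul(I, Pow(10, Rational(1, 2)))), Add(-277, Add(8, Rational(-7, 2)))) = Mul(Add(-5, Mul(I, Pow(10, Rational(1, 2)))), Add(-277, Rational(9, 2))) = Mul(Add(-5, Mul(I, Pow(10, Rational(1, 2)))), Rational(-545, 2)) = Add(Rational(2725, 2), Mul(Rational(-545, 2), I, Pow(10, Rational(1, 2))))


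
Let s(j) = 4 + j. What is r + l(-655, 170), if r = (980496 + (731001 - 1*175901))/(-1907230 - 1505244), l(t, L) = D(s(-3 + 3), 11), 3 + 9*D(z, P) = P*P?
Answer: 194425784/15356133 ≈ 12.661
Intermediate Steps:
D(z, P) = -1/3 + P**2/9 (D(z, P) = -1/3 + (P*P)/9 = -1/3 + P**2/9)
l(t, L) = 118/9 (l(t, L) = -1/3 + (1/9)*11**2 = -1/3 + (1/9)*121 = -1/3 + 121/9 = 118/9)
r = -767798/1706237 (r = (980496 + (731001 - 175901))/(-3412474) = (980496 + 555100)*(-1/3412474) = 1535596*(-1/3412474) = -767798/1706237 ≈ -0.45000)
r + l(-655, 170) = -767798/1706237 + 118/9 = 194425784/15356133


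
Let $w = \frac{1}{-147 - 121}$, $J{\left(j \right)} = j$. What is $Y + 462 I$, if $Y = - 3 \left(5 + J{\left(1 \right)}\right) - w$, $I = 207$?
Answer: $\frac{25625089}{268} \approx 95616.0$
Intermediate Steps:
$w = - \frac{1}{268}$ ($w = \frac{1}{-268} = - \frac{1}{268} \approx -0.0037313$)
$Y = - \frac{4823}{268}$ ($Y = - 3 \left(5 + 1\right) - - \frac{1}{268} = \left(-3\right) 6 + \frac{1}{268} = -18 + \frac{1}{268} = - \frac{4823}{268} \approx -17.996$)
$Y + 462 I = - \frac{4823}{268} + 462 \cdot 207 = - \frac{4823}{268} + 95634 = \frac{25625089}{268}$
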